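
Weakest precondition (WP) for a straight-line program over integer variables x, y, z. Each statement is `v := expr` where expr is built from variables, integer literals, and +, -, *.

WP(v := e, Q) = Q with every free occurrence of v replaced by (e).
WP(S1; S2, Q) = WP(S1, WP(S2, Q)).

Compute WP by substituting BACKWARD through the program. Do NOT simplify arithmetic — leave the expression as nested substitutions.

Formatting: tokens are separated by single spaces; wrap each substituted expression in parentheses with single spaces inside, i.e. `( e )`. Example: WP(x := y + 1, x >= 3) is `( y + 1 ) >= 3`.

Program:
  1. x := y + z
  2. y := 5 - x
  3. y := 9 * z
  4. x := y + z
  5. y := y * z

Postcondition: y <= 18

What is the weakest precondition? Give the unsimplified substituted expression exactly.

Answer: ( ( 9 * z ) * z ) <= 18

Derivation:
post: y <= 18
stmt 5: y := y * z  -- replace 1 occurrence(s) of y with (y * z)
  => ( y * z ) <= 18
stmt 4: x := y + z  -- replace 0 occurrence(s) of x with (y + z)
  => ( y * z ) <= 18
stmt 3: y := 9 * z  -- replace 1 occurrence(s) of y with (9 * z)
  => ( ( 9 * z ) * z ) <= 18
stmt 2: y := 5 - x  -- replace 0 occurrence(s) of y with (5 - x)
  => ( ( 9 * z ) * z ) <= 18
stmt 1: x := y + z  -- replace 0 occurrence(s) of x with (y + z)
  => ( ( 9 * z ) * z ) <= 18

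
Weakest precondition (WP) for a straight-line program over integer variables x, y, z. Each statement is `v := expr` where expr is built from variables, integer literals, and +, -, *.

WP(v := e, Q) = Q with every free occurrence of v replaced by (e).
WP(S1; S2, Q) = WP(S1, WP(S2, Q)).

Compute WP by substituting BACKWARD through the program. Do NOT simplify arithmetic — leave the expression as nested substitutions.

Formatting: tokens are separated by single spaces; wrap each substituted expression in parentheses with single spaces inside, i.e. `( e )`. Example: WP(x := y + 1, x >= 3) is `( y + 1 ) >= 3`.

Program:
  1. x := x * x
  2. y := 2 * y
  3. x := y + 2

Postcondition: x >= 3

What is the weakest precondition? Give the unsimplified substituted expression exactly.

Answer: ( ( 2 * y ) + 2 ) >= 3

Derivation:
post: x >= 3
stmt 3: x := y + 2  -- replace 1 occurrence(s) of x with (y + 2)
  => ( y + 2 ) >= 3
stmt 2: y := 2 * y  -- replace 1 occurrence(s) of y with (2 * y)
  => ( ( 2 * y ) + 2 ) >= 3
stmt 1: x := x * x  -- replace 0 occurrence(s) of x with (x * x)
  => ( ( 2 * y ) + 2 ) >= 3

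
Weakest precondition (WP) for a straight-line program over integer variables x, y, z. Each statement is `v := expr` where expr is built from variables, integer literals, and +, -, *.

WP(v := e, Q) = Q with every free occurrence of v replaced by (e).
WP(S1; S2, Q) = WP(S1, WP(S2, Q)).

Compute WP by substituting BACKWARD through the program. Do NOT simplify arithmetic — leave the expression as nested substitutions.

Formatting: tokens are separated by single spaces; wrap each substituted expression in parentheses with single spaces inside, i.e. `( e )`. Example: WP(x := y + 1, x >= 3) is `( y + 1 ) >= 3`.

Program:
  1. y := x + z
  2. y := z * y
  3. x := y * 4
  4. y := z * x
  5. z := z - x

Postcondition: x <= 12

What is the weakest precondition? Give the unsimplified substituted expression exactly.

Answer: ( ( z * ( x + z ) ) * 4 ) <= 12

Derivation:
post: x <= 12
stmt 5: z := z - x  -- replace 0 occurrence(s) of z with (z - x)
  => x <= 12
stmt 4: y := z * x  -- replace 0 occurrence(s) of y with (z * x)
  => x <= 12
stmt 3: x := y * 4  -- replace 1 occurrence(s) of x with (y * 4)
  => ( y * 4 ) <= 12
stmt 2: y := z * y  -- replace 1 occurrence(s) of y with (z * y)
  => ( ( z * y ) * 4 ) <= 12
stmt 1: y := x + z  -- replace 1 occurrence(s) of y with (x + z)
  => ( ( z * ( x + z ) ) * 4 ) <= 12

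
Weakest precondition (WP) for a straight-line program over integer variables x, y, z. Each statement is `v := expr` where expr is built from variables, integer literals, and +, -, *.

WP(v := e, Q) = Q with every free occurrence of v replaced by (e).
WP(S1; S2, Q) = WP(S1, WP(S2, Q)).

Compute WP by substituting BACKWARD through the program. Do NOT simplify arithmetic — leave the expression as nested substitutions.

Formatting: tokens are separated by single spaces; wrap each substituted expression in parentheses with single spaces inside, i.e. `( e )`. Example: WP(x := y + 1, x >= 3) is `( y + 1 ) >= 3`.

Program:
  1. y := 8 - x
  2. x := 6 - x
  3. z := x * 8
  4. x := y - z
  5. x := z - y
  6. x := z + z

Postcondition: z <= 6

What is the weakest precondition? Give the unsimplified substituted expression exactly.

post: z <= 6
stmt 6: x := z + z  -- replace 0 occurrence(s) of x with (z + z)
  => z <= 6
stmt 5: x := z - y  -- replace 0 occurrence(s) of x with (z - y)
  => z <= 6
stmt 4: x := y - z  -- replace 0 occurrence(s) of x with (y - z)
  => z <= 6
stmt 3: z := x * 8  -- replace 1 occurrence(s) of z with (x * 8)
  => ( x * 8 ) <= 6
stmt 2: x := 6 - x  -- replace 1 occurrence(s) of x with (6 - x)
  => ( ( 6 - x ) * 8 ) <= 6
stmt 1: y := 8 - x  -- replace 0 occurrence(s) of y with (8 - x)
  => ( ( 6 - x ) * 8 ) <= 6

Answer: ( ( 6 - x ) * 8 ) <= 6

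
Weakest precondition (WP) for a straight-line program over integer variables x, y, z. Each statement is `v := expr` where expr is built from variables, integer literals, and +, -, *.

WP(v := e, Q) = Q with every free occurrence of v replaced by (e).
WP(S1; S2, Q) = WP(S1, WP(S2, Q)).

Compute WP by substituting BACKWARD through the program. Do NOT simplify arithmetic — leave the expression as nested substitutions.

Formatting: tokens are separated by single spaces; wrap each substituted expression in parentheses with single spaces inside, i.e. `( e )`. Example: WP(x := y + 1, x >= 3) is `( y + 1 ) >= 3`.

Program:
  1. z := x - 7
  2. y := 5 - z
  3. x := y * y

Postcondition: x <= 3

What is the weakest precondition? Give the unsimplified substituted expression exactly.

Answer: ( ( 5 - ( x - 7 ) ) * ( 5 - ( x - 7 ) ) ) <= 3

Derivation:
post: x <= 3
stmt 3: x := y * y  -- replace 1 occurrence(s) of x with (y * y)
  => ( y * y ) <= 3
stmt 2: y := 5 - z  -- replace 2 occurrence(s) of y with (5 - z)
  => ( ( 5 - z ) * ( 5 - z ) ) <= 3
stmt 1: z := x - 7  -- replace 2 occurrence(s) of z with (x - 7)
  => ( ( 5 - ( x - 7 ) ) * ( 5 - ( x - 7 ) ) ) <= 3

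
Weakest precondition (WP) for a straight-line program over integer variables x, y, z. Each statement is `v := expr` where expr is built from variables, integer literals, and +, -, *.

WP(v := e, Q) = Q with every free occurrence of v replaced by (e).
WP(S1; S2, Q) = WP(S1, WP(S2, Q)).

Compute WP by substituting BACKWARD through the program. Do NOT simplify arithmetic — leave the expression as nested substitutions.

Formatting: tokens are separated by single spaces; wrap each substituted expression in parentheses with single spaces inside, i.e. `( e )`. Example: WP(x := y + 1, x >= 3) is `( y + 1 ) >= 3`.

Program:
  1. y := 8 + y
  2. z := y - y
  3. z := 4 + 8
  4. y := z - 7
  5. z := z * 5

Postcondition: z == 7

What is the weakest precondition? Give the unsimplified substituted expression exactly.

Answer: ( ( 4 + 8 ) * 5 ) == 7

Derivation:
post: z == 7
stmt 5: z := z * 5  -- replace 1 occurrence(s) of z with (z * 5)
  => ( z * 5 ) == 7
stmt 4: y := z - 7  -- replace 0 occurrence(s) of y with (z - 7)
  => ( z * 5 ) == 7
stmt 3: z := 4 + 8  -- replace 1 occurrence(s) of z with (4 + 8)
  => ( ( 4 + 8 ) * 5 ) == 7
stmt 2: z := y - y  -- replace 0 occurrence(s) of z with (y - y)
  => ( ( 4 + 8 ) * 5 ) == 7
stmt 1: y := 8 + y  -- replace 0 occurrence(s) of y with (8 + y)
  => ( ( 4 + 8 ) * 5 ) == 7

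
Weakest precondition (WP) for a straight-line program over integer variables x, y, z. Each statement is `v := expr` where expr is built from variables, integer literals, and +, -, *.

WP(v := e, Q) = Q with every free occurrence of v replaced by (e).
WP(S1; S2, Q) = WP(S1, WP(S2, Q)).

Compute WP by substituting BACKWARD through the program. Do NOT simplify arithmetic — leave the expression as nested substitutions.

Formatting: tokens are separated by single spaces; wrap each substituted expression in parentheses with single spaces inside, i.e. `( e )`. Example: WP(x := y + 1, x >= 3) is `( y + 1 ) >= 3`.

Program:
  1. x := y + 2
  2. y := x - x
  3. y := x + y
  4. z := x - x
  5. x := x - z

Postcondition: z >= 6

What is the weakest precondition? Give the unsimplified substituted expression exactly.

post: z >= 6
stmt 5: x := x - z  -- replace 0 occurrence(s) of x with (x - z)
  => z >= 6
stmt 4: z := x - x  -- replace 1 occurrence(s) of z with (x - x)
  => ( x - x ) >= 6
stmt 3: y := x + y  -- replace 0 occurrence(s) of y with (x + y)
  => ( x - x ) >= 6
stmt 2: y := x - x  -- replace 0 occurrence(s) of y with (x - x)
  => ( x - x ) >= 6
stmt 1: x := y + 2  -- replace 2 occurrence(s) of x with (y + 2)
  => ( ( y + 2 ) - ( y + 2 ) ) >= 6

Answer: ( ( y + 2 ) - ( y + 2 ) ) >= 6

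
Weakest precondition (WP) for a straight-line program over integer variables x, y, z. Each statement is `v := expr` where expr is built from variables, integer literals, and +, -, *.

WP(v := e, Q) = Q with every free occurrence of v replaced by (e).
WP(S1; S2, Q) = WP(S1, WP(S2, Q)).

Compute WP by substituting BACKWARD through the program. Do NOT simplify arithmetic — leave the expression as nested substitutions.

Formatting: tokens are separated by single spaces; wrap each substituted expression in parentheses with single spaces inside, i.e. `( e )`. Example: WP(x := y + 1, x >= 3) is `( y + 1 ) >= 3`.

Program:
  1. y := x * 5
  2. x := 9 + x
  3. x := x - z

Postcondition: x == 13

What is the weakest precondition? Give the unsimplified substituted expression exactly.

Answer: ( ( 9 + x ) - z ) == 13

Derivation:
post: x == 13
stmt 3: x := x - z  -- replace 1 occurrence(s) of x with (x - z)
  => ( x - z ) == 13
stmt 2: x := 9 + x  -- replace 1 occurrence(s) of x with (9 + x)
  => ( ( 9 + x ) - z ) == 13
stmt 1: y := x * 5  -- replace 0 occurrence(s) of y with (x * 5)
  => ( ( 9 + x ) - z ) == 13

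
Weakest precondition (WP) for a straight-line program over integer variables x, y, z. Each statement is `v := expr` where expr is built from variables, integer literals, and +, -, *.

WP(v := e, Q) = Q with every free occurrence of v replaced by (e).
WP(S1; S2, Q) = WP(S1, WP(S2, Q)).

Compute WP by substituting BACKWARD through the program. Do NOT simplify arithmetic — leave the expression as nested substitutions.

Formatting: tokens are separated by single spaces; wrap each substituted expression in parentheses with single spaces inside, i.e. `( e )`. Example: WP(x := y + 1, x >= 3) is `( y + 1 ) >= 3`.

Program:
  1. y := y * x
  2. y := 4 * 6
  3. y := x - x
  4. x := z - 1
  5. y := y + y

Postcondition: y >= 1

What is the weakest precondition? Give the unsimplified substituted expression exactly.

Answer: ( ( x - x ) + ( x - x ) ) >= 1

Derivation:
post: y >= 1
stmt 5: y := y + y  -- replace 1 occurrence(s) of y with (y + y)
  => ( y + y ) >= 1
stmt 4: x := z - 1  -- replace 0 occurrence(s) of x with (z - 1)
  => ( y + y ) >= 1
stmt 3: y := x - x  -- replace 2 occurrence(s) of y with (x - x)
  => ( ( x - x ) + ( x - x ) ) >= 1
stmt 2: y := 4 * 6  -- replace 0 occurrence(s) of y with (4 * 6)
  => ( ( x - x ) + ( x - x ) ) >= 1
stmt 1: y := y * x  -- replace 0 occurrence(s) of y with (y * x)
  => ( ( x - x ) + ( x - x ) ) >= 1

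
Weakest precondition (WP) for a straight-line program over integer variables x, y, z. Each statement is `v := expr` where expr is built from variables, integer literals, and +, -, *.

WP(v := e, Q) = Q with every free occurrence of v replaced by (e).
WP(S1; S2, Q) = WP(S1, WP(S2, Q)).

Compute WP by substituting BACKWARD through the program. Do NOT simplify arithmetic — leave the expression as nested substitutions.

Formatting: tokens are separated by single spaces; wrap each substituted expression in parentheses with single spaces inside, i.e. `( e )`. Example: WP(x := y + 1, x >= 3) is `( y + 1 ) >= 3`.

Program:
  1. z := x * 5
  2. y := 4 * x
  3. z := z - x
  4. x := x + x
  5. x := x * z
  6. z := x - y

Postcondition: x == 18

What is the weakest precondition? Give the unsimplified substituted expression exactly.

Answer: ( ( x + x ) * ( ( x * 5 ) - x ) ) == 18

Derivation:
post: x == 18
stmt 6: z := x - y  -- replace 0 occurrence(s) of z with (x - y)
  => x == 18
stmt 5: x := x * z  -- replace 1 occurrence(s) of x with (x * z)
  => ( x * z ) == 18
stmt 4: x := x + x  -- replace 1 occurrence(s) of x with (x + x)
  => ( ( x + x ) * z ) == 18
stmt 3: z := z - x  -- replace 1 occurrence(s) of z with (z - x)
  => ( ( x + x ) * ( z - x ) ) == 18
stmt 2: y := 4 * x  -- replace 0 occurrence(s) of y with (4 * x)
  => ( ( x + x ) * ( z - x ) ) == 18
stmt 1: z := x * 5  -- replace 1 occurrence(s) of z with (x * 5)
  => ( ( x + x ) * ( ( x * 5 ) - x ) ) == 18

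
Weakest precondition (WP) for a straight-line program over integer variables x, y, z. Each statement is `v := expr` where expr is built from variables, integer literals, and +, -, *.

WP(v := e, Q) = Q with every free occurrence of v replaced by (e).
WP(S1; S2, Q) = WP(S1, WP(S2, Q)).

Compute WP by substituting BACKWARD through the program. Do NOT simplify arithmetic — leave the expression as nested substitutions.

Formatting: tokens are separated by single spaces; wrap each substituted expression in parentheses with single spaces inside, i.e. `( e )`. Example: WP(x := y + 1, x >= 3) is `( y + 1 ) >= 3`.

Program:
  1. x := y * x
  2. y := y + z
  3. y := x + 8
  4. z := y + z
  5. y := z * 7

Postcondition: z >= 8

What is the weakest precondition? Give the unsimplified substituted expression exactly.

Answer: ( ( ( y * x ) + 8 ) + z ) >= 8

Derivation:
post: z >= 8
stmt 5: y := z * 7  -- replace 0 occurrence(s) of y with (z * 7)
  => z >= 8
stmt 4: z := y + z  -- replace 1 occurrence(s) of z with (y + z)
  => ( y + z ) >= 8
stmt 3: y := x + 8  -- replace 1 occurrence(s) of y with (x + 8)
  => ( ( x + 8 ) + z ) >= 8
stmt 2: y := y + z  -- replace 0 occurrence(s) of y with (y + z)
  => ( ( x + 8 ) + z ) >= 8
stmt 1: x := y * x  -- replace 1 occurrence(s) of x with (y * x)
  => ( ( ( y * x ) + 8 ) + z ) >= 8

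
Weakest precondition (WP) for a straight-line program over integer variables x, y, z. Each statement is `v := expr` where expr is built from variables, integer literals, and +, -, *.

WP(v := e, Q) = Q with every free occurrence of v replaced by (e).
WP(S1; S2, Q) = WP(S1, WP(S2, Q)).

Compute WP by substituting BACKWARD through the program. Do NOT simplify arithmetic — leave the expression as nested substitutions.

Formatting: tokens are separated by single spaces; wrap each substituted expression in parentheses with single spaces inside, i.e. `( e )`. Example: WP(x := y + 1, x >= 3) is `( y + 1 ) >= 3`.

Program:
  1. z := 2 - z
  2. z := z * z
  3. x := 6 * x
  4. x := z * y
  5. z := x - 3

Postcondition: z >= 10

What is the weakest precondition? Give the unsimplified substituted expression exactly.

Answer: ( ( ( ( 2 - z ) * ( 2 - z ) ) * y ) - 3 ) >= 10

Derivation:
post: z >= 10
stmt 5: z := x - 3  -- replace 1 occurrence(s) of z with (x - 3)
  => ( x - 3 ) >= 10
stmt 4: x := z * y  -- replace 1 occurrence(s) of x with (z * y)
  => ( ( z * y ) - 3 ) >= 10
stmt 3: x := 6 * x  -- replace 0 occurrence(s) of x with (6 * x)
  => ( ( z * y ) - 3 ) >= 10
stmt 2: z := z * z  -- replace 1 occurrence(s) of z with (z * z)
  => ( ( ( z * z ) * y ) - 3 ) >= 10
stmt 1: z := 2 - z  -- replace 2 occurrence(s) of z with (2 - z)
  => ( ( ( ( 2 - z ) * ( 2 - z ) ) * y ) - 3 ) >= 10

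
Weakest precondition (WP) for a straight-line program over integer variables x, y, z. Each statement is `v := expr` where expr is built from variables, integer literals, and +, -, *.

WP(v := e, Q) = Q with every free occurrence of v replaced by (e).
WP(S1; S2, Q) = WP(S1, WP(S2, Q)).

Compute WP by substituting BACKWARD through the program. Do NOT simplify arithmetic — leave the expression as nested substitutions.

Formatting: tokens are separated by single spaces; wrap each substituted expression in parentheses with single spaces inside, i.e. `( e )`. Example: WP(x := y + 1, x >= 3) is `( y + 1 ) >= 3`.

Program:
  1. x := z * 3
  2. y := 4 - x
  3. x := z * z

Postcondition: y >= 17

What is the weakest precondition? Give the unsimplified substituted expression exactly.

Answer: ( 4 - ( z * 3 ) ) >= 17

Derivation:
post: y >= 17
stmt 3: x := z * z  -- replace 0 occurrence(s) of x with (z * z)
  => y >= 17
stmt 2: y := 4 - x  -- replace 1 occurrence(s) of y with (4 - x)
  => ( 4 - x ) >= 17
stmt 1: x := z * 3  -- replace 1 occurrence(s) of x with (z * 3)
  => ( 4 - ( z * 3 ) ) >= 17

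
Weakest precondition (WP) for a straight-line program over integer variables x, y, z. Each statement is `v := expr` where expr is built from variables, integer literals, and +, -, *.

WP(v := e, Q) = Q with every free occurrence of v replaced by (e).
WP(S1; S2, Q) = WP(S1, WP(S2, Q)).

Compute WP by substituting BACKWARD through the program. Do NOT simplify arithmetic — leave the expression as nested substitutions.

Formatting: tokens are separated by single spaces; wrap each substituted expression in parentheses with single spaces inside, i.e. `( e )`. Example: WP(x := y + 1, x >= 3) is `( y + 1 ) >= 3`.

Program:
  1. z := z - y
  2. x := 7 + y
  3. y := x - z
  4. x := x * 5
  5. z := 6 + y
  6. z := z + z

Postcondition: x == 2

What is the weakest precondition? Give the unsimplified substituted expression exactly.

Answer: ( ( 7 + y ) * 5 ) == 2

Derivation:
post: x == 2
stmt 6: z := z + z  -- replace 0 occurrence(s) of z with (z + z)
  => x == 2
stmt 5: z := 6 + y  -- replace 0 occurrence(s) of z with (6 + y)
  => x == 2
stmt 4: x := x * 5  -- replace 1 occurrence(s) of x with (x * 5)
  => ( x * 5 ) == 2
stmt 3: y := x - z  -- replace 0 occurrence(s) of y with (x - z)
  => ( x * 5 ) == 2
stmt 2: x := 7 + y  -- replace 1 occurrence(s) of x with (7 + y)
  => ( ( 7 + y ) * 5 ) == 2
stmt 1: z := z - y  -- replace 0 occurrence(s) of z with (z - y)
  => ( ( 7 + y ) * 5 ) == 2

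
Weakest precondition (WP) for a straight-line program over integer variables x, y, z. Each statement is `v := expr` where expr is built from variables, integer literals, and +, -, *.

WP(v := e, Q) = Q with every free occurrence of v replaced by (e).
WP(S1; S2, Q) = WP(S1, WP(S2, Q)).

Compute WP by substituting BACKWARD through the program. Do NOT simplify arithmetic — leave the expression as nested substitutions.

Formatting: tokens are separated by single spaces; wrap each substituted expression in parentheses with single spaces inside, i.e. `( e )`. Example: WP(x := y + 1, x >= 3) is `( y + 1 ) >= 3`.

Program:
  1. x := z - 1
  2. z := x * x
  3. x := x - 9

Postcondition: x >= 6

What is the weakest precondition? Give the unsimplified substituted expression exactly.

Answer: ( ( z - 1 ) - 9 ) >= 6

Derivation:
post: x >= 6
stmt 3: x := x - 9  -- replace 1 occurrence(s) of x with (x - 9)
  => ( x - 9 ) >= 6
stmt 2: z := x * x  -- replace 0 occurrence(s) of z with (x * x)
  => ( x - 9 ) >= 6
stmt 1: x := z - 1  -- replace 1 occurrence(s) of x with (z - 1)
  => ( ( z - 1 ) - 9 ) >= 6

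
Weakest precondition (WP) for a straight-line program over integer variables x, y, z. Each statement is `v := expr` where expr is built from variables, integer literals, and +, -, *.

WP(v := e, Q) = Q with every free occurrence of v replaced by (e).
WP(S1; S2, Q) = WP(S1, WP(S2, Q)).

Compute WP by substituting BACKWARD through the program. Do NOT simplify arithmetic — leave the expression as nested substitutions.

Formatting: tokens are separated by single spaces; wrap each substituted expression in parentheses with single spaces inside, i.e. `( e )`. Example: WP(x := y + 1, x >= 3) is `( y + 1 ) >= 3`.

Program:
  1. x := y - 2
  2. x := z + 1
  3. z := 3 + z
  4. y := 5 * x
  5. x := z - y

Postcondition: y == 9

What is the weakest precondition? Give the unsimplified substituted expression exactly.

post: y == 9
stmt 5: x := z - y  -- replace 0 occurrence(s) of x with (z - y)
  => y == 9
stmt 4: y := 5 * x  -- replace 1 occurrence(s) of y with (5 * x)
  => ( 5 * x ) == 9
stmt 3: z := 3 + z  -- replace 0 occurrence(s) of z with (3 + z)
  => ( 5 * x ) == 9
stmt 2: x := z + 1  -- replace 1 occurrence(s) of x with (z + 1)
  => ( 5 * ( z + 1 ) ) == 9
stmt 1: x := y - 2  -- replace 0 occurrence(s) of x with (y - 2)
  => ( 5 * ( z + 1 ) ) == 9

Answer: ( 5 * ( z + 1 ) ) == 9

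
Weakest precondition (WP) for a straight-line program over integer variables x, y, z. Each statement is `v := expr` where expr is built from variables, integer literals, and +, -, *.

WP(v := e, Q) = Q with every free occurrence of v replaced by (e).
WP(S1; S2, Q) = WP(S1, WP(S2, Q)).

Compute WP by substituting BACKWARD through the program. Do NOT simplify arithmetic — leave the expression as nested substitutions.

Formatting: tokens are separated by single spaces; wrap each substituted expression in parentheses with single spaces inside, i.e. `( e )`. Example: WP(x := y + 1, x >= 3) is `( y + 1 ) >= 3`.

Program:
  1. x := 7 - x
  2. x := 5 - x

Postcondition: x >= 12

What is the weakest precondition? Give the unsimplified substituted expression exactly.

post: x >= 12
stmt 2: x := 5 - x  -- replace 1 occurrence(s) of x with (5 - x)
  => ( 5 - x ) >= 12
stmt 1: x := 7 - x  -- replace 1 occurrence(s) of x with (7 - x)
  => ( 5 - ( 7 - x ) ) >= 12

Answer: ( 5 - ( 7 - x ) ) >= 12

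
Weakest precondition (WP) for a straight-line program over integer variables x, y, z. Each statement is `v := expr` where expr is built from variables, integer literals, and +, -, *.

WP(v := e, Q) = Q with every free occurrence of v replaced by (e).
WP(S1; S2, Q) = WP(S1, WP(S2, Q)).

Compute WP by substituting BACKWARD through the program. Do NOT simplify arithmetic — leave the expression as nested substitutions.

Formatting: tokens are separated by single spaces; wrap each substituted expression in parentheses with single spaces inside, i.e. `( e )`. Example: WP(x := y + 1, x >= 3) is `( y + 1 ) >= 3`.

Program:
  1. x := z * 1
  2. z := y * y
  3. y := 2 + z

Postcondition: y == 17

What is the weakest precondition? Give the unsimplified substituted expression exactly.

Answer: ( 2 + ( y * y ) ) == 17

Derivation:
post: y == 17
stmt 3: y := 2 + z  -- replace 1 occurrence(s) of y with (2 + z)
  => ( 2 + z ) == 17
stmt 2: z := y * y  -- replace 1 occurrence(s) of z with (y * y)
  => ( 2 + ( y * y ) ) == 17
stmt 1: x := z * 1  -- replace 0 occurrence(s) of x with (z * 1)
  => ( 2 + ( y * y ) ) == 17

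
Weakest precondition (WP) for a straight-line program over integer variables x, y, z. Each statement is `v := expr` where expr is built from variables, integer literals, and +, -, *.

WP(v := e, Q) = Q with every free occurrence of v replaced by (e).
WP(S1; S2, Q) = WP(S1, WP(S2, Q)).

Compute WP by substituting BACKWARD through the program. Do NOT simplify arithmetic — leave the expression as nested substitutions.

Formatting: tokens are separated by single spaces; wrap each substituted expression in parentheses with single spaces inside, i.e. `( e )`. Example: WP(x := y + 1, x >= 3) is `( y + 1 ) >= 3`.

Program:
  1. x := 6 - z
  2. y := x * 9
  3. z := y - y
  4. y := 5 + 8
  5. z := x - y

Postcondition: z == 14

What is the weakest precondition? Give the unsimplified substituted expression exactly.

Answer: ( ( 6 - z ) - ( 5 + 8 ) ) == 14

Derivation:
post: z == 14
stmt 5: z := x - y  -- replace 1 occurrence(s) of z with (x - y)
  => ( x - y ) == 14
stmt 4: y := 5 + 8  -- replace 1 occurrence(s) of y with (5 + 8)
  => ( x - ( 5 + 8 ) ) == 14
stmt 3: z := y - y  -- replace 0 occurrence(s) of z with (y - y)
  => ( x - ( 5 + 8 ) ) == 14
stmt 2: y := x * 9  -- replace 0 occurrence(s) of y with (x * 9)
  => ( x - ( 5 + 8 ) ) == 14
stmt 1: x := 6 - z  -- replace 1 occurrence(s) of x with (6 - z)
  => ( ( 6 - z ) - ( 5 + 8 ) ) == 14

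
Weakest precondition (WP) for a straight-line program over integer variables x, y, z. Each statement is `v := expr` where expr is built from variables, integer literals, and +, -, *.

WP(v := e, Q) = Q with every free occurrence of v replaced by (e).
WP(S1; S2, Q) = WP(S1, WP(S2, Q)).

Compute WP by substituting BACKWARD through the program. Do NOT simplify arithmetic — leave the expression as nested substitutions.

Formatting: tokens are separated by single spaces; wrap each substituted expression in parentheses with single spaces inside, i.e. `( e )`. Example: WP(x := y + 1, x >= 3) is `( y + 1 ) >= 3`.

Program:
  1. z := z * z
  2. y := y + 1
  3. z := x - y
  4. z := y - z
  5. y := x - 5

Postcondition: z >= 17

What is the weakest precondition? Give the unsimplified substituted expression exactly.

Answer: ( ( y + 1 ) - ( x - ( y + 1 ) ) ) >= 17

Derivation:
post: z >= 17
stmt 5: y := x - 5  -- replace 0 occurrence(s) of y with (x - 5)
  => z >= 17
stmt 4: z := y - z  -- replace 1 occurrence(s) of z with (y - z)
  => ( y - z ) >= 17
stmt 3: z := x - y  -- replace 1 occurrence(s) of z with (x - y)
  => ( y - ( x - y ) ) >= 17
stmt 2: y := y + 1  -- replace 2 occurrence(s) of y with (y + 1)
  => ( ( y + 1 ) - ( x - ( y + 1 ) ) ) >= 17
stmt 1: z := z * z  -- replace 0 occurrence(s) of z with (z * z)
  => ( ( y + 1 ) - ( x - ( y + 1 ) ) ) >= 17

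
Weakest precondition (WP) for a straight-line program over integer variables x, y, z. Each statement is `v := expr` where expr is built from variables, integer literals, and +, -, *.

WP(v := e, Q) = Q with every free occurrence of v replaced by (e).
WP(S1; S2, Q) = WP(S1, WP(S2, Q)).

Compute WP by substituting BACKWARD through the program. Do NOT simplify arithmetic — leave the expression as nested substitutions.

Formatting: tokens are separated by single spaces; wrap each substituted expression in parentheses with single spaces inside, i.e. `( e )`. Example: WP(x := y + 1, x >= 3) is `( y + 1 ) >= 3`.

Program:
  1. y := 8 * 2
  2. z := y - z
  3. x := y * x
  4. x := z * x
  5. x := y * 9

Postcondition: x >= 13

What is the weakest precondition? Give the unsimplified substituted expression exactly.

Answer: ( ( 8 * 2 ) * 9 ) >= 13

Derivation:
post: x >= 13
stmt 5: x := y * 9  -- replace 1 occurrence(s) of x with (y * 9)
  => ( y * 9 ) >= 13
stmt 4: x := z * x  -- replace 0 occurrence(s) of x with (z * x)
  => ( y * 9 ) >= 13
stmt 3: x := y * x  -- replace 0 occurrence(s) of x with (y * x)
  => ( y * 9 ) >= 13
stmt 2: z := y - z  -- replace 0 occurrence(s) of z with (y - z)
  => ( y * 9 ) >= 13
stmt 1: y := 8 * 2  -- replace 1 occurrence(s) of y with (8 * 2)
  => ( ( 8 * 2 ) * 9 ) >= 13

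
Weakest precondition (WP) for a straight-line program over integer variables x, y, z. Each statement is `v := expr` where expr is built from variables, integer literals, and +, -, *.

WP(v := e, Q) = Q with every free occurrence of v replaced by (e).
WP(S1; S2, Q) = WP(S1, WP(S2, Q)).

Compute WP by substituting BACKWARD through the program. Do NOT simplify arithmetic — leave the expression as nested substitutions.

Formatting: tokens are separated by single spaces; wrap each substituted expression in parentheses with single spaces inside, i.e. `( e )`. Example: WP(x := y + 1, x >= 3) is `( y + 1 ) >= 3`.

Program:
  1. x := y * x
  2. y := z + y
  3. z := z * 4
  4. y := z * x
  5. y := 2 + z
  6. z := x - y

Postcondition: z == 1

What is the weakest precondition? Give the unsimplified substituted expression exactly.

Answer: ( ( y * x ) - ( 2 + ( z * 4 ) ) ) == 1

Derivation:
post: z == 1
stmt 6: z := x - y  -- replace 1 occurrence(s) of z with (x - y)
  => ( x - y ) == 1
stmt 5: y := 2 + z  -- replace 1 occurrence(s) of y with (2 + z)
  => ( x - ( 2 + z ) ) == 1
stmt 4: y := z * x  -- replace 0 occurrence(s) of y with (z * x)
  => ( x - ( 2 + z ) ) == 1
stmt 3: z := z * 4  -- replace 1 occurrence(s) of z with (z * 4)
  => ( x - ( 2 + ( z * 4 ) ) ) == 1
stmt 2: y := z + y  -- replace 0 occurrence(s) of y with (z + y)
  => ( x - ( 2 + ( z * 4 ) ) ) == 1
stmt 1: x := y * x  -- replace 1 occurrence(s) of x with (y * x)
  => ( ( y * x ) - ( 2 + ( z * 4 ) ) ) == 1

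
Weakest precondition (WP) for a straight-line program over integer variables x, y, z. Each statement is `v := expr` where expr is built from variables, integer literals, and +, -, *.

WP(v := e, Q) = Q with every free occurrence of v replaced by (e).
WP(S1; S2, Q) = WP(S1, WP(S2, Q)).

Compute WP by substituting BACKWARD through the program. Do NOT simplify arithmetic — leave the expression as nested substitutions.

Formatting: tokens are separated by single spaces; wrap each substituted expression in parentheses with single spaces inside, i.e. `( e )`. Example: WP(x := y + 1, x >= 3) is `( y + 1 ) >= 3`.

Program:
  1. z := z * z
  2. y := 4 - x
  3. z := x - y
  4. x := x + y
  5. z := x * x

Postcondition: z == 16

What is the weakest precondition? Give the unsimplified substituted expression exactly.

Answer: ( ( x + ( 4 - x ) ) * ( x + ( 4 - x ) ) ) == 16

Derivation:
post: z == 16
stmt 5: z := x * x  -- replace 1 occurrence(s) of z with (x * x)
  => ( x * x ) == 16
stmt 4: x := x + y  -- replace 2 occurrence(s) of x with (x + y)
  => ( ( x + y ) * ( x + y ) ) == 16
stmt 3: z := x - y  -- replace 0 occurrence(s) of z with (x - y)
  => ( ( x + y ) * ( x + y ) ) == 16
stmt 2: y := 4 - x  -- replace 2 occurrence(s) of y with (4 - x)
  => ( ( x + ( 4 - x ) ) * ( x + ( 4 - x ) ) ) == 16
stmt 1: z := z * z  -- replace 0 occurrence(s) of z with (z * z)
  => ( ( x + ( 4 - x ) ) * ( x + ( 4 - x ) ) ) == 16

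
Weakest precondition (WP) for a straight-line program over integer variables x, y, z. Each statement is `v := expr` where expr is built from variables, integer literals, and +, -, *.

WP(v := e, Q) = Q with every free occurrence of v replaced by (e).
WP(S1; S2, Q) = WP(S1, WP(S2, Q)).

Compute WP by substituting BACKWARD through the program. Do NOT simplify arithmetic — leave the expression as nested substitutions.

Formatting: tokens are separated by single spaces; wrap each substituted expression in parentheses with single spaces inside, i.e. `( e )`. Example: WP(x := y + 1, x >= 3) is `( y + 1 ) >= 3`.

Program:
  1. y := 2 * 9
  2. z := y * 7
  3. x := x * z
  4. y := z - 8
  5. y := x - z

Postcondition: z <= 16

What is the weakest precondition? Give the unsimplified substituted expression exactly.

Answer: ( ( 2 * 9 ) * 7 ) <= 16

Derivation:
post: z <= 16
stmt 5: y := x - z  -- replace 0 occurrence(s) of y with (x - z)
  => z <= 16
stmt 4: y := z - 8  -- replace 0 occurrence(s) of y with (z - 8)
  => z <= 16
stmt 3: x := x * z  -- replace 0 occurrence(s) of x with (x * z)
  => z <= 16
stmt 2: z := y * 7  -- replace 1 occurrence(s) of z with (y * 7)
  => ( y * 7 ) <= 16
stmt 1: y := 2 * 9  -- replace 1 occurrence(s) of y with (2 * 9)
  => ( ( 2 * 9 ) * 7 ) <= 16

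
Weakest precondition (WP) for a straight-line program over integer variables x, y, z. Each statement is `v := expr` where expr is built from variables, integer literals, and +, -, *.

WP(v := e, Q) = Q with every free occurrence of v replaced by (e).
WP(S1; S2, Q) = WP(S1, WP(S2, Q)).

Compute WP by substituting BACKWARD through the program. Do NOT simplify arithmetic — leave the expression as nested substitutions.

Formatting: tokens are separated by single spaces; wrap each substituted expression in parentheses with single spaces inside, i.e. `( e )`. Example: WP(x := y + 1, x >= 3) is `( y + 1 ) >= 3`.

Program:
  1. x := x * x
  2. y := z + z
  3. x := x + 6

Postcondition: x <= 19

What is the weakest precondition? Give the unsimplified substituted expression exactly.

post: x <= 19
stmt 3: x := x + 6  -- replace 1 occurrence(s) of x with (x + 6)
  => ( x + 6 ) <= 19
stmt 2: y := z + z  -- replace 0 occurrence(s) of y with (z + z)
  => ( x + 6 ) <= 19
stmt 1: x := x * x  -- replace 1 occurrence(s) of x with (x * x)
  => ( ( x * x ) + 6 ) <= 19

Answer: ( ( x * x ) + 6 ) <= 19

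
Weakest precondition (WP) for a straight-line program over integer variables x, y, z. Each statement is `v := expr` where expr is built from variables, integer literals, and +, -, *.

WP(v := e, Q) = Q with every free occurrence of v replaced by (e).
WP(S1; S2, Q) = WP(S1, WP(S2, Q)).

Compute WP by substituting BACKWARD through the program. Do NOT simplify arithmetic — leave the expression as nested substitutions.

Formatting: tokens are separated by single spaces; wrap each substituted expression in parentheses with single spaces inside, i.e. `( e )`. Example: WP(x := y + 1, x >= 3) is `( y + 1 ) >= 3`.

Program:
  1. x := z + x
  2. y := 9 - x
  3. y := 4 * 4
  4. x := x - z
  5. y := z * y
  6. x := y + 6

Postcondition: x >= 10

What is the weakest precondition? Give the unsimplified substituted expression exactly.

Answer: ( ( z * ( 4 * 4 ) ) + 6 ) >= 10

Derivation:
post: x >= 10
stmt 6: x := y + 6  -- replace 1 occurrence(s) of x with (y + 6)
  => ( y + 6 ) >= 10
stmt 5: y := z * y  -- replace 1 occurrence(s) of y with (z * y)
  => ( ( z * y ) + 6 ) >= 10
stmt 4: x := x - z  -- replace 0 occurrence(s) of x with (x - z)
  => ( ( z * y ) + 6 ) >= 10
stmt 3: y := 4 * 4  -- replace 1 occurrence(s) of y with (4 * 4)
  => ( ( z * ( 4 * 4 ) ) + 6 ) >= 10
stmt 2: y := 9 - x  -- replace 0 occurrence(s) of y with (9 - x)
  => ( ( z * ( 4 * 4 ) ) + 6 ) >= 10
stmt 1: x := z + x  -- replace 0 occurrence(s) of x with (z + x)
  => ( ( z * ( 4 * 4 ) ) + 6 ) >= 10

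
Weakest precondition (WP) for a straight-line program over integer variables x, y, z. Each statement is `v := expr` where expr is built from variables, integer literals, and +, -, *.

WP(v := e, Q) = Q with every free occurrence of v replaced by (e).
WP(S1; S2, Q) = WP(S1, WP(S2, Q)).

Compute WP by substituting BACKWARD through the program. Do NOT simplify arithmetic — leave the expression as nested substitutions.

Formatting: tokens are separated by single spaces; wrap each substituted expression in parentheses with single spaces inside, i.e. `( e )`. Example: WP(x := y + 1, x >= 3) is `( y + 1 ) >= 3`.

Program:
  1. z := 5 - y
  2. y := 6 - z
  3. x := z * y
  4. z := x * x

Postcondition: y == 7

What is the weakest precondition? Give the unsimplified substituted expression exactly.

post: y == 7
stmt 4: z := x * x  -- replace 0 occurrence(s) of z with (x * x)
  => y == 7
stmt 3: x := z * y  -- replace 0 occurrence(s) of x with (z * y)
  => y == 7
stmt 2: y := 6 - z  -- replace 1 occurrence(s) of y with (6 - z)
  => ( 6 - z ) == 7
stmt 1: z := 5 - y  -- replace 1 occurrence(s) of z with (5 - y)
  => ( 6 - ( 5 - y ) ) == 7

Answer: ( 6 - ( 5 - y ) ) == 7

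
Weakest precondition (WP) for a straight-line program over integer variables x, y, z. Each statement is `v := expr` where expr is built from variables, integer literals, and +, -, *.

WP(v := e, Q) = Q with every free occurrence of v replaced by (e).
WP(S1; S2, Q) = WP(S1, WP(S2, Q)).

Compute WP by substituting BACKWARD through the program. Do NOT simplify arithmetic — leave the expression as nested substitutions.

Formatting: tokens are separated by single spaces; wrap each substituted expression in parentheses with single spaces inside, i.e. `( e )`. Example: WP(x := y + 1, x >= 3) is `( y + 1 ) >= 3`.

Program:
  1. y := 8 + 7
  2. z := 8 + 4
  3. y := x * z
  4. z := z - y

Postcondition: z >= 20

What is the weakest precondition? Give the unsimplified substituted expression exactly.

post: z >= 20
stmt 4: z := z - y  -- replace 1 occurrence(s) of z with (z - y)
  => ( z - y ) >= 20
stmt 3: y := x * z  -- replace 1 occurrence(s) of y with (x * z)
  => ( z - ( x * z ) ) >= 20
stmt 2: z := 8 + 4  -- replace 2 occurrence(s) of z with (8 + 4)
  => ( ( 8 + 4 ) - ( x * ( 8 + 4 ) ) ) >= 20
stmt 1: y := 8 + 7  -- replace 0 occurrence(s) of y with (8 + 7)
  => ( ( 8 + 4 ) - ( x * ( 8 + 4 ) ) ) >= 20

Answer: ( ( 8 + 4 ) - ( x * ( 8 + 4 ) ) ) >= 20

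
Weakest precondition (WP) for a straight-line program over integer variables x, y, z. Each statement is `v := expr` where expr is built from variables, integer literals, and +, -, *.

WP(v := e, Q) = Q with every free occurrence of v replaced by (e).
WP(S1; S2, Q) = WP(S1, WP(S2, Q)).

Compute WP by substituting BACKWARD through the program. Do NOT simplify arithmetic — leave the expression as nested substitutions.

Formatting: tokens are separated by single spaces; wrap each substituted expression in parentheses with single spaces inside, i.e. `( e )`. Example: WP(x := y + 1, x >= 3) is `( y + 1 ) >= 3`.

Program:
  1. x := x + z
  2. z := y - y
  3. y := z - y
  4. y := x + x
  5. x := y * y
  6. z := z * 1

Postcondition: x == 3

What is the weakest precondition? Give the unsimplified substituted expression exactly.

post: x == 3
stmt 6: z := z * 1  -- replace 0 occurrence(s) of z with (z * 1)
  => x == 3
stmt 5: x := y * y  -- replace 1 occurrence(s) of x with (y * y)
  => ( y * y ) == 3
stmt 4: y := x + x  -- replace 2 occurrence(s) of y with (x + x)
  => ( ( x + x ) * ( x + x ) ) == 3
stmt 3: y := z - y  -- replace 0 occurrence(s) of y with (z - y)
  => ( ( x + x ) * ( x + x ) ) == 3
stmt 2: z := y - y  -- replace 0 occurrence(s) of z with (y - y)
  => ( ( x + x ) * ( x + x ) ) == 3
stmt 1: x := x + z  -- replace 4 occurrence(s) of x with (x + z)
  => ( ( ( x + z ) + ( x + z ) ) * ( ( x + z ) + ( x + z ) ) ) == 3

Answer: ( ( ( x + z ) + ( x + z ) ) * ( ( x + z ) + ( x + z ) ) ) == 3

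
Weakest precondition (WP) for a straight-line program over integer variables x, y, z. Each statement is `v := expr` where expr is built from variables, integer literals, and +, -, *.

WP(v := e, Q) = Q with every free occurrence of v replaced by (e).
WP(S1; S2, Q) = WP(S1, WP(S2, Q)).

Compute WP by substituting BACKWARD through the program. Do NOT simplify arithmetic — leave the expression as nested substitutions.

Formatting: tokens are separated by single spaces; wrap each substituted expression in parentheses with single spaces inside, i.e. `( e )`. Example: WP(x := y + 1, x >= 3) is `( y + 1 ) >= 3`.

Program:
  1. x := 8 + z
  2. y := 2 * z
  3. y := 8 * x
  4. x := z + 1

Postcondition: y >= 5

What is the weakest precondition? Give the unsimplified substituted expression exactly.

post: y >= 5
stmt 4: x := z + 1  -- replace 0 occurrence(s) of x with (z + 1)
  => y >= 5
stmt 3: y := 8 * x  -- replace 1 occurrence(s) of y with (8 * x)
  => ( 8 * x ) >= 5
stmt 2: y := 2 * z  -- replace 0 occurrence(s) of y with (2 * z)
  => ( 8 * x ) >= 5
stmt 1: x := 8 + z  -- replace 1 occurrence(s) of x with (8 + z)
  => ( 8 * ( 8 + z ) ) >= 5

Answer: ( 8 * ( 8 + z ) ) >= 5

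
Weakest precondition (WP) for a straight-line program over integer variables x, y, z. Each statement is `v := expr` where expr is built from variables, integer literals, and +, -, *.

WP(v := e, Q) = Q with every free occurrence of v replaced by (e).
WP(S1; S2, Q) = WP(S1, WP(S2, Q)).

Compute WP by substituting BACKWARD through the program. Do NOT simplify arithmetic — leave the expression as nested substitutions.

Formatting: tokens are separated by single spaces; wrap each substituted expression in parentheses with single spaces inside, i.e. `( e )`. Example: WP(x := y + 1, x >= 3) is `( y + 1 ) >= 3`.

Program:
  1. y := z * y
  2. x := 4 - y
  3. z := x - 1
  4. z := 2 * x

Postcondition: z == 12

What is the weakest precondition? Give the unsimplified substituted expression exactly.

Answer: ( 2 * ( 4 - ( z * y ) ) ) == 12

Derivation:
post: z == 12
stmt 4: z := 2 * x  -- replace 1 occurrence(s) of z with (2 * x)
  => ( 2 * x ) == 12
stmt 3: z := x - 1  -- replace 0 occurrence(s) of z with (x - 1)
  => ( 2 * x ) == 12
stmt 2: x := 4 - y  -- replace 1 occurrence(s) of x with (4 - y)
  => ( 2 * ( 4 - y ) ) == 12
stmt 1: y := z * y  -- replace 1 occurrence(s) of y with (z * y)
  => ( 2 * ( 4 - ( z * y ) ) ) == 12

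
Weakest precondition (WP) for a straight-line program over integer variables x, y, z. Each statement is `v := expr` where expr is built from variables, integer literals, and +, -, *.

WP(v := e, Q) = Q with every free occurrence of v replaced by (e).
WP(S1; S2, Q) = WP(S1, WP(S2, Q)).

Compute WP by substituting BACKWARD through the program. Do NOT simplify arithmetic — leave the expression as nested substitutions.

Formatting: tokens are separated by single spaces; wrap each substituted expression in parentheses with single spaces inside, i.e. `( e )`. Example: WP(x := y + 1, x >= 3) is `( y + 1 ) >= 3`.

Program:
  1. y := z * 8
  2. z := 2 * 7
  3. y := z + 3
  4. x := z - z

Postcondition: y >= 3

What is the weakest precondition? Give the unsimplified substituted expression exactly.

post: y >= 3
stmt 4: x := z - z  -- replace 0 occurrence(s) of x with (z - z)
  => y >= 3
stmt 3: y := z + 3  -- replace 1 occurrence(s) of y with (z + 3)
  => ( z + 3 ) >= 3
stmt 2: z := 2 * 7  -- replace 1 occurrence(s) of z with (2 * 7)
  => ( ( 2 * 7 ) + 3 ) >= 3
stmt 1: y := z * 8  -- replace 0 occurrence(s) of y with (z * 8)
  => ( ( 2 * 7 ) + 3 ) >= 3

Answer: ( ( 2 * 7 ) + 3 ) >= 3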